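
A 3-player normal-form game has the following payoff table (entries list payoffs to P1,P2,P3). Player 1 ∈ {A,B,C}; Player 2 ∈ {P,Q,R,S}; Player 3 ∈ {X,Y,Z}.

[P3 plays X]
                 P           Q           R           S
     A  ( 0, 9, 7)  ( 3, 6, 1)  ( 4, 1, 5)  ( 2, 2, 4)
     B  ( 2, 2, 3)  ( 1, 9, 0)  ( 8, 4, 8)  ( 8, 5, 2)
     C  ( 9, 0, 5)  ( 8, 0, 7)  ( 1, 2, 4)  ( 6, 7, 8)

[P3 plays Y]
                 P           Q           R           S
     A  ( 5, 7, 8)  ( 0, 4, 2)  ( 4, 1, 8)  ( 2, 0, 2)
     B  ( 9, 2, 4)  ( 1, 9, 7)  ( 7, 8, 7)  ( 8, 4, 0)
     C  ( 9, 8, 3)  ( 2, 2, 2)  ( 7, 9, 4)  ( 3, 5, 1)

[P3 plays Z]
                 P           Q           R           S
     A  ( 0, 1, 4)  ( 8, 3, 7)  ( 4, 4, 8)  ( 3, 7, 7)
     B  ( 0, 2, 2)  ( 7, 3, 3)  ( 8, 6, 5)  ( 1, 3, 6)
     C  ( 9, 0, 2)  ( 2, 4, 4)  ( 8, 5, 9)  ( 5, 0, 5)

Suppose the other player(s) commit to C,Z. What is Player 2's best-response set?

P2 best: {R}

u_2(P vs C,Z) = 0
u_2(Q vs C,Z) = 4
u_2(R vs C,Z) = 5
u_2(S vs C,Z) = 0
max payoff 5 at {R}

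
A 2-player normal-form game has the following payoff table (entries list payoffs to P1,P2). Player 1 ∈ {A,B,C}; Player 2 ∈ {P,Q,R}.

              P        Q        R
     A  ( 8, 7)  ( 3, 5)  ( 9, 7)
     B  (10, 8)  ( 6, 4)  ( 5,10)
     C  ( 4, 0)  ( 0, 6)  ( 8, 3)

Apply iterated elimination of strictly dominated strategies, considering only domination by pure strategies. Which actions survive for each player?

P1 drop C (A beats it: P:8>4 Q:3>0 R:9>8)
P2 drop Q (P beats it: A:7>5 B:8>4)
P1→{A,B} P2→{P,R}

Survivors P1:{A,B} P2:{P,R}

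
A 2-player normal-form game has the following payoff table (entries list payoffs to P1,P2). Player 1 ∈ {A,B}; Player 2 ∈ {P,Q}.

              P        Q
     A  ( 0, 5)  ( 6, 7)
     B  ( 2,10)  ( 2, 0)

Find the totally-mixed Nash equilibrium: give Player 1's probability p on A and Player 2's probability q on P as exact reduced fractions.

P1 indiff ⇒ q·0+(1-q)·6 = q·2+(1-q)·2 ⇒ q(-2) = (1-q)(-4) ⇒ q = 2/3
P2 indiff ⇒ p·5+(1-p)·10 = p·7+(1-p)·0 ⇒ p(-2) = (1-p)(-10) ⇒ p = 5/6

p=5/6, q=2/3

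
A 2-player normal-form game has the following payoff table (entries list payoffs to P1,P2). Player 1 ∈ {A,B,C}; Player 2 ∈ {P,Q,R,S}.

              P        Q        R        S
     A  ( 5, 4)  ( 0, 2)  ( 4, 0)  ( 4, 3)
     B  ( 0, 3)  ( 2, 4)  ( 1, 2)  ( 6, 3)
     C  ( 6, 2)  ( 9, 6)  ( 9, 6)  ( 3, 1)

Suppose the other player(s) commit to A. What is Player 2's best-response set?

u_2(P vs A) = 4
u_2(Q vs A) = 2
u_2(R vs A) = 0
u_2(S vs A) = 3
max payoff 4 at {P}

BR_2 = {P}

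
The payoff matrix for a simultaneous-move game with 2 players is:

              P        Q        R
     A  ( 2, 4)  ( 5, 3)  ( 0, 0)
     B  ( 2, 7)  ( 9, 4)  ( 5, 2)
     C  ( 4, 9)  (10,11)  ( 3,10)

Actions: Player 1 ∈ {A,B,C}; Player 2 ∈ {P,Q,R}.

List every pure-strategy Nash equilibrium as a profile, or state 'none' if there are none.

(A,P): not NE [P1→C gives 4>2]
(A,Q): not NE [P1→C gives 10>5; P2→P gives 4>3]
(A,R): not NE [P1→B gives 5>0; P2→P gives 4>0]
(B,P): not NE [P1→C gives 4>2]
(B,Q): not NE [P1→C gives 10>9; P2→P gives 7>4]
(B,R): not NE [P2→P gives 7>2]
(C,P): not NE [P2→Q gives 11>9]
(C,Q): NE
(C,R): not NE [P1→B gives 5>3; P2→Q gives 11>10]

Nash profiles: (C,Q)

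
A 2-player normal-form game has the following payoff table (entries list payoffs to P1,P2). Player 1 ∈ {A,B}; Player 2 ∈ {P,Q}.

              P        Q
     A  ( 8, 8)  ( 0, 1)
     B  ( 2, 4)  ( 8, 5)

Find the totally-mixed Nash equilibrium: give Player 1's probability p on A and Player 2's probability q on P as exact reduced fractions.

(p,q) = (1/8, 4/7)

P1 indiff ⇒ q·8+(1-q)·0 = q·2+(1-q)·8 ⇒ q(6) = (1-q)(8) ⇒ q = 4/7
P2 indiff ⇒ p·8+(1-p)·4 = p·1+(1-p)·5 ⇒ p(7) = (1-p)(1) ⇒ p = 1/8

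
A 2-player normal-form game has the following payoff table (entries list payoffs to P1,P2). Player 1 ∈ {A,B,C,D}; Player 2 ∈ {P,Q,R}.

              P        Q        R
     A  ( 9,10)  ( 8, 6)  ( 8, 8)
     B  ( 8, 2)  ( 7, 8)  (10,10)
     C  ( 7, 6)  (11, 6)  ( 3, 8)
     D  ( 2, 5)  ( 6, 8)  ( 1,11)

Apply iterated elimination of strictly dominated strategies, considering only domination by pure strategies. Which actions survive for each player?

P1 drop D (A beats it: P:9>2 Q:8>6 R:8>1)
P2 drop Q (R beats it: A:8>6 B:10>8 C:8>6)
P1 drop C (A beats it: P:9>7 R:8>3)
P1→{A,B} P2→{P,R}

IESDS → P1:{A,B} P2:{P,R}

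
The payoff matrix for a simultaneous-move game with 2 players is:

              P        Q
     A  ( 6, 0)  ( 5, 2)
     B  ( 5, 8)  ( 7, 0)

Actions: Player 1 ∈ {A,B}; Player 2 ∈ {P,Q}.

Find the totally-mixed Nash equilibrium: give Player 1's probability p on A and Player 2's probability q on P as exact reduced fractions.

P1 indiff ⇒ q·6+(1-q)·5 = q·5+(1-q)·7 ⇒ q(1) = (1-q)(2) ⇒ q = 2/3
P2 indiff ⇒ p·0+(1-p)·8 = p·2+(1-p)·0 ⇒ p(-2) = (1-p)(-8) ⇒ p = 4/5

P1 mixes 4/5 on A; P2 mixes 2/3 on P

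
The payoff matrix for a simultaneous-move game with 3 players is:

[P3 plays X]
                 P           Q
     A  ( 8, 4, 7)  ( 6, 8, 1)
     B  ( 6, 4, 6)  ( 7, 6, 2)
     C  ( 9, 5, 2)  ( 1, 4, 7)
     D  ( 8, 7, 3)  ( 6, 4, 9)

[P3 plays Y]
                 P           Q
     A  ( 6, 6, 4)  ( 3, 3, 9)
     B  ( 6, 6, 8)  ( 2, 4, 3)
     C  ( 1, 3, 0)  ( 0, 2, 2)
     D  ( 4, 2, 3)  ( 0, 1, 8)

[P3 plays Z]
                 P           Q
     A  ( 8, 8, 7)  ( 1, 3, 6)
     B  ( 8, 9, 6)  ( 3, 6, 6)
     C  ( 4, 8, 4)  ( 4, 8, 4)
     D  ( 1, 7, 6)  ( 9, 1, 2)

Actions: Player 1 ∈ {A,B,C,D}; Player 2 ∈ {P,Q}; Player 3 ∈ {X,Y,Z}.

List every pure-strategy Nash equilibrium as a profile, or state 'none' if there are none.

NE set: (A,P,Z), (B,P,Y)

(A,P,X): not NE [P1→C gives 9>8; P2→Q gives 8>4]
(A,P,Y): not NE [P3→Z gives 7>4]
(A,P,Z): NE
(A,Q,X): not NE [P1→B gives 7>6; P3→Y gives 9>1]
(A,Q,Y): not NE [P2→P gives 6>3]
(A,Q,Z): not NE [P1→D gives 9>1; P2→P gives 8>3; P3→Y gives 9>6]
(B,P,X): not NE [P1→C gives 9>6; P2→Q gives 6>4; P3→Y gives 8>6]
(B,P,Y): NE
(B,P,Z): not NE [P3→Y gives 8>6]
(B,Q,X): not NE [P3→Z gives 6>2]
(B,Q,Y): not NE [P1→A gives 3>2; P2→P gives 6>4; P3→Z gives 6>3]
(B,Q,Z): not NE [P1→D gives 9>3; P2→P gives 9>6]
(C,P,X): not NE [P3→Z gives 4>2]
(C,P,Y): not NE [P1→B gives 6>1; P3→Z gives 4>0]
(C,P,Z): not NE [P1→B gives 8>4]
(C,Q,X): not NE [P1→B gives 7>1; P2→P gives 5>4]
(C,Q,Y): not NE [P1→A gives 3>0; P2→P gives 3>2; P3→X gives 7>2]
(C,Q,Z): not NE [P1→D gives 9>4; P3→X gives 7>4]
(D,P,X): not NE [P1→C gives 9>8; P3→Z gives 6>3]
(D,P,Y): not NE [P1→B gives 6>4; P3→Z gives 6>3]
(D,P,Z): not NE [P1→B gives 8>1]
(D,Q,X): not NE [P1→B gives 7>6; P2→P gives 7>4]
(D,Q,Y): not NE [P1→A gives 3>0; P2→P gives 2>1; P3→X gives 9>8]
(D,Q,Z): not NE [P2→P gives 7>1; P3→X gives 9>2]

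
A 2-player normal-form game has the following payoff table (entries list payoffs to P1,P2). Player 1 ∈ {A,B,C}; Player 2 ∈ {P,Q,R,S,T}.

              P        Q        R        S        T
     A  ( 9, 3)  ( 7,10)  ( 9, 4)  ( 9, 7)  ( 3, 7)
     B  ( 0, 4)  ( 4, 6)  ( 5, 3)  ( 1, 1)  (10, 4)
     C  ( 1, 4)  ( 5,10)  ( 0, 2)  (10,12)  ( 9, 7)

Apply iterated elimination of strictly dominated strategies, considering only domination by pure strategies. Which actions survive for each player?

P2 drop P (Q beats it: A:10>3 B:6>4 C:10>4)
P2 drop R (Q beats it: A:10>4 B:6>3 C:10>2)
P2 drop T (Q beats it: A:10>7 B:6>4 C:10>7)
P1 drop B (A beats it: Q:7>4 S:9>1)
P1→{A,C} P2→{Q,S}

Survivors P1:{A,C} P2:{Q,S}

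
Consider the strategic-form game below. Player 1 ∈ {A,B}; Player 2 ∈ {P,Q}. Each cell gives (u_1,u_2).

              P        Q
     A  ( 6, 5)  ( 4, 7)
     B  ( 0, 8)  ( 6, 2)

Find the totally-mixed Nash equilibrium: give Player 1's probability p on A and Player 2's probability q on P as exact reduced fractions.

P1 indiff ⇒ q·6+(1-q)·4 = q·0+(1-q)·6 ⇒ q(6) = (1-q)(2) ⇒ q = 1/4
P2 indiff ⇒ p·5+(1-p)·8 = p·7+(1-p)·2 ⇒ p(-2) = (1-p)(-6) ⇒ p = 3/4

(p,q) = (3/4, 1/4)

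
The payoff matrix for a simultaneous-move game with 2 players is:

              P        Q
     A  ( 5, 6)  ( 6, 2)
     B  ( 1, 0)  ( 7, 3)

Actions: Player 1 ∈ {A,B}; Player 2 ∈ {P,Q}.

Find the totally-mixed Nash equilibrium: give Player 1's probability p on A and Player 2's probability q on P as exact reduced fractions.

P1 mixes 3/7 on A; P2 mixes 1/5 on P

P1 indiff ⇒ q·5+(1-q)·6 = q·1+(1-q)·7 ⇒ q(4) = (1-q)(1) ⇒ q = 1/5
P2 indiff ⇒ p·6+(1-p)·0 = p·2+(1-p)·3 ⇒ p(4) = (1-p)(3) ⇒ p = 3/7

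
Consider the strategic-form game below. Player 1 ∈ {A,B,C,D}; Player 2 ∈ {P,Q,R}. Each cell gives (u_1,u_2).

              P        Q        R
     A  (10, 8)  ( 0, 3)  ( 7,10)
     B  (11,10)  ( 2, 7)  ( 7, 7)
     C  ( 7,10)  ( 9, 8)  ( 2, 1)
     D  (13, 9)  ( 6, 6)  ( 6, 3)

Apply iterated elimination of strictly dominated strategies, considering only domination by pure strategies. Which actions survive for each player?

Survivors P1:{A,B,D} P2:{P,R}

P2 drop Q (P beats it: A:8>3 B:10>7 C:10>8 D:9>6)
P1 drop C (A beats it: P:10>7 R:7>2)
P1→{A,B,D} P2→{P,R}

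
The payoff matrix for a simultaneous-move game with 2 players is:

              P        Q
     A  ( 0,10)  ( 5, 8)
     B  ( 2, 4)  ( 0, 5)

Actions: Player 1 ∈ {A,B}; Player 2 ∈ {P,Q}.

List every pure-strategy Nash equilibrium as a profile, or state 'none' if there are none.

No pure NE.

(A,P): not NE [P1→B gives 2>0]
(A,Q): not NE [P2→P gives 10>8]
(B,P): not NE [P2→Q gives 5>4]
(B,Q): not NE [P1→A gives 5>0]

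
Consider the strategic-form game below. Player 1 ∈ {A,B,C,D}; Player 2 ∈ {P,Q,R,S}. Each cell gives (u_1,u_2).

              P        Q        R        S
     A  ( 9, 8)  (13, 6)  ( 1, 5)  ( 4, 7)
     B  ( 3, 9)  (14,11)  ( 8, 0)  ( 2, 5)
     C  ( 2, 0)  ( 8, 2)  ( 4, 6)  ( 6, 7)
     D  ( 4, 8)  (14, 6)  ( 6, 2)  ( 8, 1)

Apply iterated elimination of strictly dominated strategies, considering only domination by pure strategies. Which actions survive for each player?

P1 drop C (D beats it: P:4>2 Q:14>8 R:6>4 S:8>6)
P2 drop R (P beats it: A:8>5 B:9>0 D:8>2)
P2 drop S (P beats it: A:8>7 B:9>5 D:8>1)
P1→{A,B,D} P2→{P,Q}

Survivors P1:{A,B,D} P2:{P,Q}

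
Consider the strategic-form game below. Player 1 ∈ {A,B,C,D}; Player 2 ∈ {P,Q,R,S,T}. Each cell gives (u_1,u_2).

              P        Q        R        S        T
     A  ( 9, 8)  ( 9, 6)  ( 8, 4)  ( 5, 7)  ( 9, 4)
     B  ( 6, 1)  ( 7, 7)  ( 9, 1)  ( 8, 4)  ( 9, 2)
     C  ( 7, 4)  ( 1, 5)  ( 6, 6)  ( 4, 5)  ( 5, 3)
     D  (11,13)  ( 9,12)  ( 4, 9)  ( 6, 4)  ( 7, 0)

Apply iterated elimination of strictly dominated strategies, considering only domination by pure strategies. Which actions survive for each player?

IESDS → P1:{A,B,D} P2:{P,Q,S}

P1 drop C (A beats it: P:9>7 Q:9>1 R:8>6 S:5>4 T:9>5)
P2 drop R (Q beats it: A:6>4 B:7>1 D:12>9)
P2 drop T (Q beats it: A:6>4 B:7>2 D:12>0)
P1→{A,B,D} P2→{P,Q,S}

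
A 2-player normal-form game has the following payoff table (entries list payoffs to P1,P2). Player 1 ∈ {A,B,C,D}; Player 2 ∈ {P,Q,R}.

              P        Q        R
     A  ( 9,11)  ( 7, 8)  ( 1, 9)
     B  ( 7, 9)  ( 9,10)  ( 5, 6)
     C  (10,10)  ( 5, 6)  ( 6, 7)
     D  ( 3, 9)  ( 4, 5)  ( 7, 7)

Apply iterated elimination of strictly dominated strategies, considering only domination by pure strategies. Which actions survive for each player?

P2 drop R (P beats it: A:11>9 B:9>6 C:10>7 D:9>7)
P1 drop D (A beats it: P:9>3 Q:7>4)
P1→{A,B,C} P2→{P,Q}

Remaining: P1:{A,B,C} P2:{P,Q}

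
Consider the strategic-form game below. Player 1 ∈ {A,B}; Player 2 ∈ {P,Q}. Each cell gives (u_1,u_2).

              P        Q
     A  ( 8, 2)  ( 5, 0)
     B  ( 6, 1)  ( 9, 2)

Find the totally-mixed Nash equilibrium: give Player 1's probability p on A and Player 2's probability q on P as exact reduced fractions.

P1 indiff ⇒ q·8+(1-q)·5 = q·6+(1-q)·9 ⇒ q(2) = (1-q)(4) ⇒ q = 2/3
P2 indiff ⇒ p·2+(1-p)·1 = p·0+(1-p)·2 ⇒ p(2) = (1-p)(1) ⇒ p = 1/3

P1 mixes 1/3 on A; P2 mixes 2/3 on P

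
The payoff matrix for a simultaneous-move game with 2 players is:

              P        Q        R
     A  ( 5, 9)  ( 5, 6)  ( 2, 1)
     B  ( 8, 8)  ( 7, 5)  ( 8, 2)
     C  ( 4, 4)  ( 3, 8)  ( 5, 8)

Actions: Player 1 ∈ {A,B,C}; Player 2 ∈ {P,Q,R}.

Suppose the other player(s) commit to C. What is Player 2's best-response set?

argmax u_2 = {Q,R}

u_2(P vs C) = 4
u_2(Q vs C) = 8
u_2(R vs C) = 8
max payoff 8 at {Q,R}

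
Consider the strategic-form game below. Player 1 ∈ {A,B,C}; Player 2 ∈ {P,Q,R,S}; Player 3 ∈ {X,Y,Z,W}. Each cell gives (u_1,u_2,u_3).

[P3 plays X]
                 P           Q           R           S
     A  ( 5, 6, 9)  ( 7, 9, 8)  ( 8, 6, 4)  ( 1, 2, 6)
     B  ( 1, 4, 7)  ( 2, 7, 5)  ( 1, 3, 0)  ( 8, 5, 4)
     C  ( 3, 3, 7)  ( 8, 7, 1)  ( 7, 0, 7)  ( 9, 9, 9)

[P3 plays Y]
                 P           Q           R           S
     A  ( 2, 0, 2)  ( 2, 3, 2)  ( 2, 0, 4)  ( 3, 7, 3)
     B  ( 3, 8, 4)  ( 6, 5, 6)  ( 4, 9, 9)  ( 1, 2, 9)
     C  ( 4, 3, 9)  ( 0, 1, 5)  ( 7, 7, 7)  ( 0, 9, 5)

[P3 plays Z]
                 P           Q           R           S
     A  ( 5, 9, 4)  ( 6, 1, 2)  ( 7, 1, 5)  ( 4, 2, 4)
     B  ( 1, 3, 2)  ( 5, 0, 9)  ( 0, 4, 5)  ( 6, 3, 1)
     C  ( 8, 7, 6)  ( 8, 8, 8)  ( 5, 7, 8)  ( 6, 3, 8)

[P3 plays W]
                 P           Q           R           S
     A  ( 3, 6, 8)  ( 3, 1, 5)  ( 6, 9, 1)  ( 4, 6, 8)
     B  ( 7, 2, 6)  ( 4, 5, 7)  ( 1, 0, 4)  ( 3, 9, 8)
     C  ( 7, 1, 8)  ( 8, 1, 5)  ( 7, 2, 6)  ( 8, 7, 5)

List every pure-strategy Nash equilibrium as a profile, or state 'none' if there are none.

Nash profiles: (C,Q,Z), (C,S,X)

(A,P,X): not NE [P2→Q gives 9>6]
(A,P,Y): not NE [P1→C gives 4>2; P2→S gives 7>0; P3→X gives 9>2]
(A,P,Z): not NE [P1→C gives 8>5; P3→X gives 9>4]
(A,P,W): not NE [P1→C gives 7>3; P2→R gives 9>6; P3→X gives 9>8]
(A,Q,X): not NE [P1→C gives 8>7]
(A,Q,Y): not NE [P1→B gives 6>2; P2→S gives 7>3; P3→X gives 8>2]
(A,Q,Z): not NE [P1→C gives 8>6; P2→P gives 9>1; P3→X gives 8>2]
(A,Q,W): not NE [P1→C gives 8>3; P2→R gives 9>1; P3→X gives 8>5]
(A,R,X): not NE [P2→Q gives 9>6; P3→Z gives 5>4]
(A,R,Y): not NE [P1→C gives 7>2; P2→S gives 7>0; P3→Z gives 5>4]
(A,R,Z): not NE [P2→P gives 9>1]
(A,R,W): not NE [P1→C gives 7>6; P3→Z gives 5>1]
(A,S,X): not NE [P1→C gives 9>1; P2→Q gives 9>2; P3→W gives 8>6]
(A,S,Y): not NE [P3→W gives 8>3]
(A,S,Z): not NE [P1→C gives 6>4; P2→P gives 9>2; P3→W gives 8>4]
(A,S,W): not NE [P1→C gives 8>4; P2→R gives 9>6]
(B,P,X): not NE [P1→A gives 5>1; P2→Q gives 7>4]
(B,P,Y): not NE [P1→C gives 4>3; P2→R gives 9>8; P3→X gives 7>4]
(B,P,Z): not NE [P1→C gives 8>1; P2→R gives 4>3; P3→X gives 7>2]
(B,P,W): not NE [P2→S gives 9>2; P3→X gives 7>6]
(B,Q,X): not NE [P1→C gives 8>2; P3→Z gives 9>5]
(B,Q,Y): not NE [P2→R gives 9>5; P3→Z gives 9>6]
(B,Q,Z): not NE [P1→C gives 8>5; P2→R gives 4>0]
(B,Q,W): not NE [P1→C gives 8>4; P2→S gives 9>5; P3→Z gives 9>7]
(B,R,X): not NE [P1→A gives 8>1; P2→Q gives 7>3; P3→Y gives 9>0]
(B,R,Y): not NE [P1→C gives 7>4]
(B,R,Z): not NE [P1→A gives 7>0; P3→Y gives 9>5]
(B,R,W): not NE [P1→C gives 7>1; P2→S gives 9>0; P3→Y gives 9>4]
(B,S,X): not NE [P1→C gives 9>8; P2→Q gives 7>5; P3→Y gives 9>4]
(B,S,Y): not NE [P1→A gives 3>1; P2→R gives 9>2]
(B,S,Z): not NE [P2→R gives 4>3; P3→Y gives 9>1]
(B,S,W): not NE [P1→C gives 8>3; P3→Y gives 9>8]
(C,P,X): not NE [P1→A gives 5>3; P2→S gives 9>3; P3→Y gives 9>7]
(C,P,Y): not NE [P2→S gives 9>3]
(C,P,Z): not NE [P2→Q gives 8>7; P3→Y gives 9>6]
(C,P,W): not NE [P2→S gives 7>1; P3→Y gives 9>8]
(C,Q,X): not NE [P2→S gives 9>7; P3→Z gives 8>1]
(C,Q,Y): not NE [P1→B gives 6>0; P2→S gives 9>1; P3→Z gives 8>5]
(C,Q,Z): NE
(C,Q,W): not NE [P2→S gives 7>1; P3→Z gives 8>5]
(C,R,X): not NE [P1→A gives 8>7; P2→S gives 9>0; P3→Z gives 8>7]
(C,R,Y): not NE [P2→S gives 9>7; P3→Z gives 8>7]
(C,R,Z): not NE [P1→A gives 7>5; P2→Q gives 8>7]
(C,R,W): not NE [P2→S gives 7>2; P3→Z gives 8>6]
(C,S,X): NE
(C,S,Y): not NE [P1→A gives 3>0; P3→X gives 9>5]
(C,S,Z): not NE [P2→Q gives 8>3; P3→X gives 9>8]
(C,S,W): not NE [P3→X gives 9>5]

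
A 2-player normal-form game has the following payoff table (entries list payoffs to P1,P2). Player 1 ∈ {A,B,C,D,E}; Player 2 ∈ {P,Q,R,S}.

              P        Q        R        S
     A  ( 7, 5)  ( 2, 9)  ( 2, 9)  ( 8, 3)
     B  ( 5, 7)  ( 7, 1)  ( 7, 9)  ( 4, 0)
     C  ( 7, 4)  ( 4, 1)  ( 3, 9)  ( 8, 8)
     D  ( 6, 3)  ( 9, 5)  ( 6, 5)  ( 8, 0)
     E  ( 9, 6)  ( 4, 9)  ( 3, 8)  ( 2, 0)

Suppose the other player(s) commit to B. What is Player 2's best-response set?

u_2(P vs B) = 7
u_2(Q vs B) = 1
u_2(R vs B) = 9
u_2(S vs B) = 0
max payoff 9 at {R}

BR_2 = {R}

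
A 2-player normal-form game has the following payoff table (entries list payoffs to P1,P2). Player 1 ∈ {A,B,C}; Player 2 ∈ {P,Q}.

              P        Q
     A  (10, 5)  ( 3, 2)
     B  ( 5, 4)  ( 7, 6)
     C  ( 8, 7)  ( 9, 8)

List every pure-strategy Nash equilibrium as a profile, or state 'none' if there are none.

PSNE = {(A,P), (C,Q)}

(A,P): NE
(A,Q): not NE [P1→C gives 9>3; P2→P gives 5>2]
(B,P): not NE [P1→A gives 10>5; P2→Q gives 6>4]
(B,Q): not NE [P1→C gives 9>7]
(C,P): not NE [P1→A gives 10>8; P2→Q gives 8>7]
(C,Q): NE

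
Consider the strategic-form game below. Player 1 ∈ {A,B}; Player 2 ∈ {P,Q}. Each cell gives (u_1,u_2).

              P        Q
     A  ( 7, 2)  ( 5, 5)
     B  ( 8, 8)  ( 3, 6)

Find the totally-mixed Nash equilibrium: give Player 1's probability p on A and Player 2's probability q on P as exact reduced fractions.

P1 indiff ⇒ q·7+(1-q)·5 = q·8+(1-q)·3 ⇒ q(-1) = (1-q)(-2) ⇒ q = 2/3
P2 indiff ⇒ p·2+(1-p)·8 = p·5+(1-p)·6 ⇒ p(-3) = (1-p)(-2) ⇒ p = 2/5

(p,q) = (2/5, 2/3)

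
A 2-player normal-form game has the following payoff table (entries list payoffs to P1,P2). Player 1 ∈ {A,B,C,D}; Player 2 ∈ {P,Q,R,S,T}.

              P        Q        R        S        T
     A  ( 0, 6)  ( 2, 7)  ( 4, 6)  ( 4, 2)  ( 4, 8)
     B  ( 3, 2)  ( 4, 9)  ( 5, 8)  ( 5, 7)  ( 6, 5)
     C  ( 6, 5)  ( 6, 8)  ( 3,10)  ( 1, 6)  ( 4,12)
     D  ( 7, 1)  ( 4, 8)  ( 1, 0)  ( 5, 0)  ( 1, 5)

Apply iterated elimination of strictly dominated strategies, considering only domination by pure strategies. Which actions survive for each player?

P1 drop A (B beats it: P:3>0 Q:4>2 R:5>4 S:5>4 T:6>4)
P2 drop P (Q beats it: B:9>2 C:8>5 D:8>1)
P2 drop S (Q beats it: B:9>7 C:8>6 D:8>0)
P1 drop D (C beats it: Q:6>4 R:3>1 T:4>1)
P1→{B,C} P2→{Q,R,T}

IESDS → P1:{B,C} P2:{Q,R,T}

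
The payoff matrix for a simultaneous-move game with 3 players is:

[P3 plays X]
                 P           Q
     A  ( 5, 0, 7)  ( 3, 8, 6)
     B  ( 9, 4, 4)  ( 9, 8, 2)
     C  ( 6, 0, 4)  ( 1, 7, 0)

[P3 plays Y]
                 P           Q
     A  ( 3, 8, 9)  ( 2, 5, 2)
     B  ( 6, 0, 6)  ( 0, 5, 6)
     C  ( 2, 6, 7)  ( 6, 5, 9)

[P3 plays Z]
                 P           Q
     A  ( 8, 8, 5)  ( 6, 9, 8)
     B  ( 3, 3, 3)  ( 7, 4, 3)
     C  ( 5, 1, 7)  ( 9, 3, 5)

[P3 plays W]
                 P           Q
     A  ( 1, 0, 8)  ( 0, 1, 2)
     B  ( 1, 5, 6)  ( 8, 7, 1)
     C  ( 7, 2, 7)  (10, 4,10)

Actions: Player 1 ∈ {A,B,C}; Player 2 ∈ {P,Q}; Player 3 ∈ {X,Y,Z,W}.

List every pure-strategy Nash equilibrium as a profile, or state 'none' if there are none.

PSNE = {(C,Q,W)}

(A,P,X): not NE [P1→B gives 9>5; P2→Q gives 8>0; P3→Y gives 9>7]
(A,P,Y): not NE [P1→B gives 6>3]
(A,P,Z): not NE [P2→Q gives 9>8; P3→Y gives 9>5]
(A,P,W): not NE [P1→C gives 7>1; P2→Q gives 1>0; P3→Y gives 9>8]
(A,Q,X): not NE [P1→B gives 9>3; P3→Z gives 8>6]
(A,Q,Y): not NE [P1→C gives 6>2; P2→P gives 8>5; P3→Z gives 8>2]
(A,Q,Z): not NE [P1→C gives 9>6]
(A,Q,W): not NE [P1→C gives 10>0; P3→Z gives 8>2]
(B,P,X): not NE [P2→Q gives 8>4; P3→W gives 6>4]
(B,P,Y): not NE [P2→Q gives 5>0]
(B,P,Z): not NE [P1→A gives 8>3; P2→Q gives 4>3; P3→W gives 6>3]
(B,P,W): not NE [P1→C gives 7>1; P2→Q gives 7>5]
(B,Q,X): not NE [P3→Y gives 6>2]
(B,Q,Y): not NE [P1→C gives 6>0]
(B,Q,Z): not NE [P1→C gives 9>7; P3→Y gives 6>3]
(B,Q,W): not NE [P1→C gives 10>8; P3→Y gives 6>1]
(C,P,X): not NE [P1→B gives 9>6; P2→Q gives 7>0; P3→W gives 7>4]
(C,P,Y): not NE [P1→B gives 6>2]
(C,P,Z): not NE [P1→A gives 8>5; P2→Q gives 3>1]
(C,P,W): not NE [P2→Q gives 4>2]
(C,Q,X): not NE [P1→B gives 9>1; P3→W gives 10>0]
(C,Q,Y): not NE [P2→P gives 6>5; P3→W gives 10>9]
(C,Q,Z): not NE [P3→W gives 10>5]
(C,Q,W): NE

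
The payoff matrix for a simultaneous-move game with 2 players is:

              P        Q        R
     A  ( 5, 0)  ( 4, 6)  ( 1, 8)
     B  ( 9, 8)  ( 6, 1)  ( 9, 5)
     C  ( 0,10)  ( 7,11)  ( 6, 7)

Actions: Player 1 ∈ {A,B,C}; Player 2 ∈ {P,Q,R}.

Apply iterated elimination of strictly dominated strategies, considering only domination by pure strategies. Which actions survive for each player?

IESDS → P1:{B,C} P2:{P,Q}

P1 drop A (B beats it: P:9>5 Q:6>4 R:9>1)
P2 drop R (P beats it: B:8>5 C:10>7)
P1→{B,C} P2→{P,Q}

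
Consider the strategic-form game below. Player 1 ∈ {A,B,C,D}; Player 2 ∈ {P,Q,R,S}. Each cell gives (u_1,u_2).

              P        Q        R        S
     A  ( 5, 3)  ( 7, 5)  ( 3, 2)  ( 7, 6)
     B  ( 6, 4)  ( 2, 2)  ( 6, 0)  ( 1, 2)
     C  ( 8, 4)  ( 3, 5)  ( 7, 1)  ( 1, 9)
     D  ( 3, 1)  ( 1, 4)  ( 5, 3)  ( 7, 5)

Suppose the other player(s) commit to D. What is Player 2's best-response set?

P2 best: {S}

u_2(P vs D) = 1
u_2(Q vs D) = 4
u_2(R vs D) = 3
u_2(S vs D) = 5
max payoff 5 at {S}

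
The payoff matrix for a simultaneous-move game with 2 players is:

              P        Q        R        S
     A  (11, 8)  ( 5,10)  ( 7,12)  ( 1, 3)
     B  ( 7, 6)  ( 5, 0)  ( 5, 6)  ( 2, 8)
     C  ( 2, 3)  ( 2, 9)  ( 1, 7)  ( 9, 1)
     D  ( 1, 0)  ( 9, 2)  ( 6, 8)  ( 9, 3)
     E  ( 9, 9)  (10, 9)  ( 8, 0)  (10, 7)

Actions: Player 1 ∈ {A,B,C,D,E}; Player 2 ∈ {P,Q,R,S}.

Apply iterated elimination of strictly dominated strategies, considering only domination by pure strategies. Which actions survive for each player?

Remaining: P1:{A,E} P2:{P,Q,R}

P1 drop B (E beats it: P:9>7 Q:10>5 R:8>5 S:10>2)
P1 drop C (E beats it: P:9>2 Q:10>2 R:8>1 S:10>9)
P1 drop D (E beats it: P:9>1 Q:10>9 R:8>6 S:10>9)
P2 drop S (P beats it: A:8>3 E:9>7)
P1→{A,E} P2→{P,Q,R}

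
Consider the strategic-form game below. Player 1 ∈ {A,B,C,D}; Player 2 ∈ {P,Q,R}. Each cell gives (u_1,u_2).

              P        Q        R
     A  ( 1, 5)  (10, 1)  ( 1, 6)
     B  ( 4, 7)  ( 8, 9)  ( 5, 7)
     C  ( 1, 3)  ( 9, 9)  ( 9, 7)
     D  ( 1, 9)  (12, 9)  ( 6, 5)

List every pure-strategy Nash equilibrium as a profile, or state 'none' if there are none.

Nash profiles: (D,Q)

(A,P): not NE [P1→B gives 4>1; P2→R gives 6>5]
(A,Q): not NE [P1→D gives 12>10; P2→R gives 6>1]
(A,R): not NE [P1→C gives 9>1]
(B,P): not NE [P2→Q gives 9>7]
(B,Q): not NE [P1→D gives 12>8]
(B,R): not NE [P1→C gives 9>5; P2→Q gives 9>7]
(C,P): not NE [P1→B gives 4>1; P2→Q gives 9>3]
(C,Q): not NE [P1→D gives 12>9]
(C,R): not NE [P2→Q gives 9>7]
(D,P): not NE [P1→B gives 4>1]
(D,Q): NE
(D,R): not NE [P1→C gives 9>6; P2→Q gives 9>5]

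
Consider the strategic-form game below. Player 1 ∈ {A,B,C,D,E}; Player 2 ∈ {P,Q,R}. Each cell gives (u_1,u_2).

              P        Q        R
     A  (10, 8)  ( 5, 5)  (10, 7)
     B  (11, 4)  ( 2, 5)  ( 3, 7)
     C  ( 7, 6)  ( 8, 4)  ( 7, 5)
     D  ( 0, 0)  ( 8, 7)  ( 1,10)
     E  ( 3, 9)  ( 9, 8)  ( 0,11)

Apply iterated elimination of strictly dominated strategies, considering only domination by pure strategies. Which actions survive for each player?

P2 drop Q (R beats it: A:7>5 B:7>5 C:5>4 D:10>7 E:11>8)
P1 drop C (A beats it: P:10>7 R:10>7)
P1 drop D (A beats it: P:10>0 R:10>1)
P1 drop E (A beats it: P:10>3 R:10>0)
P1→{A,B} P2→{P,R}

IESDS → P1:{A,B} P2:{P,R}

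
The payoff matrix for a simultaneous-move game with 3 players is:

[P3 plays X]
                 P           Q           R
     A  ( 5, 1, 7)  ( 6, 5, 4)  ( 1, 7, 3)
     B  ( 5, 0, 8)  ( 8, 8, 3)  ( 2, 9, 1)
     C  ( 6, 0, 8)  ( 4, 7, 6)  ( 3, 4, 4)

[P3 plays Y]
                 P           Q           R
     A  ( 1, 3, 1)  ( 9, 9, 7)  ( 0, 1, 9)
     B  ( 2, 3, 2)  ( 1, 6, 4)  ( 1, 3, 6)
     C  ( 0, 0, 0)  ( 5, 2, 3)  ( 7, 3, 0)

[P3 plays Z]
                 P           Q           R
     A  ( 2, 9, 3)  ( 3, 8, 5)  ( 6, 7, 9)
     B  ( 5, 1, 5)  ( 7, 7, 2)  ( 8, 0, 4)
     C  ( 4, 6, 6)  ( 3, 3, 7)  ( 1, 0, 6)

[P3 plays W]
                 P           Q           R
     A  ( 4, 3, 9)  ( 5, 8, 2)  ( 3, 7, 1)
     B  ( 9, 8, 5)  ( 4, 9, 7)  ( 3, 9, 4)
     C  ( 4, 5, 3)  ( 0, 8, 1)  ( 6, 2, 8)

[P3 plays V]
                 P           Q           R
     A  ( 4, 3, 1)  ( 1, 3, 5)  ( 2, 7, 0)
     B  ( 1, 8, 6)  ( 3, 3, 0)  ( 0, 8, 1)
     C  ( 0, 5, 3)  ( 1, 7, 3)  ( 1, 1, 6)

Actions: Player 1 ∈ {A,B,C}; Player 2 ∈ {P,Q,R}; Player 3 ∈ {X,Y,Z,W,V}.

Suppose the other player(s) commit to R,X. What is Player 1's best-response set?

argmax u_1 = {C}

u_1(A vs R,X) = 1
u_1(B vs R,X) = 2
u_1(C vs R,X) = 3
max payoff 3 at {C}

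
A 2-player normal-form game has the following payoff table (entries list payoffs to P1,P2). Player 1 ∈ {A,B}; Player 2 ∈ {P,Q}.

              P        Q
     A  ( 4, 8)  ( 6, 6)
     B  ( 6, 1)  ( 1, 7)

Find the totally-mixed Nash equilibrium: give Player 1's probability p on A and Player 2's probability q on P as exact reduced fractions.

p=3/4, q=5/7

P1 indiff ⇒ q·4+(1-q)·6 = q·6+(1-q)·1 ⇒ q(-2) = (1-q)(-5) ⇒ q = 5/7
P2 indiff ⇒ p·8+(1-p)·1 = p·6+(1-p)·7 ⇒ p(2) = (1-p)(6) ⇒ p = 3/4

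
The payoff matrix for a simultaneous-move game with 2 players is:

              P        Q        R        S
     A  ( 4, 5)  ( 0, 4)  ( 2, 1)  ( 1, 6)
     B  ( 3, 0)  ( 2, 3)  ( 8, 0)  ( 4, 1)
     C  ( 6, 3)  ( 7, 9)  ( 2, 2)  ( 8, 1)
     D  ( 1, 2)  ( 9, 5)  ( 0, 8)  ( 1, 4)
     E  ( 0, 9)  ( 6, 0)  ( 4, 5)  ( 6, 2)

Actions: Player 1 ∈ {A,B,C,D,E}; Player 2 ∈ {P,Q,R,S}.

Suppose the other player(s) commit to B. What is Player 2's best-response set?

P2 best: {Q}

u_2(P vs B) = 0
u_2(Q vs B) = 3
u_2(R vs B) = 0
u_2(S vs B) = 1
max payoff 3 at {Q}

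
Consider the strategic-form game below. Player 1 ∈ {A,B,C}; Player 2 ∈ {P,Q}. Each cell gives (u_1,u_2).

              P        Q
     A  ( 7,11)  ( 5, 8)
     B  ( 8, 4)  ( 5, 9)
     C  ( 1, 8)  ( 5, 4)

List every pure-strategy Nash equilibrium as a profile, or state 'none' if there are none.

Nash profiles: (B,Q)

(A,P): not NE [P1→B gives 8>7]
(A,Q): not NE [P2→P gives 11>8]
(B,P): not NE [P2→Q gives 9>4]
(B,Q): NE
(C,P): not NE [P1→B gives 8>1]
(C,Q): not NE [P2→P gives 8>4]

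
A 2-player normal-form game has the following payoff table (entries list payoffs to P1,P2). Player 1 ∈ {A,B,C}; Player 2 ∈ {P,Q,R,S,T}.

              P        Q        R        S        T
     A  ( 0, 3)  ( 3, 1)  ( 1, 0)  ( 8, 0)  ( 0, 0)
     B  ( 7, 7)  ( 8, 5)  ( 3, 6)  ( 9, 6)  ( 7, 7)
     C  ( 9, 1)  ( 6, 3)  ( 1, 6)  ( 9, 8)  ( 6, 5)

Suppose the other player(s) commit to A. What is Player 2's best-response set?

P2 best: {P}

u_2(P vs A) = 3
u_2(Q vs A) = 1
u_2(R vs A) = 0
u_2(S vs A) = 0
u_2(T vs A) = 0
max payoff 3 at {P}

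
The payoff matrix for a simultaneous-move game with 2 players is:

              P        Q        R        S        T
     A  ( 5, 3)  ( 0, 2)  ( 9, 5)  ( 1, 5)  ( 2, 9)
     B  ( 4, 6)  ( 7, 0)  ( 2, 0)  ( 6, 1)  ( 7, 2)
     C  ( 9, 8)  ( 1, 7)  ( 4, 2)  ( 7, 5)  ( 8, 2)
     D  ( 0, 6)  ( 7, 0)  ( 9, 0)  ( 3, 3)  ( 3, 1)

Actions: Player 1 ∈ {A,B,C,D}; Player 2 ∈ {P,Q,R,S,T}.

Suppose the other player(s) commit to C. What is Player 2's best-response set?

P2 best: {P}

u_2(P vs C) = 8
u_2(Q vs C) = 7
u_2(R vs C) = 2
u_2(S vs C) = 5
u_2(T vs C) = 2
max payoff 8 at {P}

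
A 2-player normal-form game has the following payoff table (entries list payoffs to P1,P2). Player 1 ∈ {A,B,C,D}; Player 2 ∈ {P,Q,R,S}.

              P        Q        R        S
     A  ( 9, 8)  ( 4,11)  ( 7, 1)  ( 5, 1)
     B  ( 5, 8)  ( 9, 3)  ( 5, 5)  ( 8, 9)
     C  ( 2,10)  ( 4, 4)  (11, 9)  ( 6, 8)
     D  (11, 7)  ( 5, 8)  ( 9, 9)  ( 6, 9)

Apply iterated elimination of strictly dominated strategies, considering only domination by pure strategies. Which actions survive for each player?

P1 drop A (D beats it: P:11>9 Q:5>4 R:9>7 S:6>5)
P2 drop Q (R beats it: B:5>3 C:9>4 D:9>8)
P1→{B,C,D} P2→{P,R,S}

Survivors P1:{B,C,D} P2:{P,R,S}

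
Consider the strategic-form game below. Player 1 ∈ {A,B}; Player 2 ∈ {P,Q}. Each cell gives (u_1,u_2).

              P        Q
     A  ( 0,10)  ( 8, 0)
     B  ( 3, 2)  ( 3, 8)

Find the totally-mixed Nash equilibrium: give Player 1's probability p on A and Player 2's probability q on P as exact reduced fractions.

P1 mixes 3/8 on A; P2 mixes 5/8 on P

P1 indiff ⇒ q·0+(1-q)·8 = q·3+(1-q)·3 ⇒ q(-3) = (1-q)(-5) ⇒ q = 5/8
P2 indiff ⇒ p·10+(1-p)·2 = p·0+(1-p)·8 ⇒ p(10) = (1-p)(6) ⇒ p = 3/8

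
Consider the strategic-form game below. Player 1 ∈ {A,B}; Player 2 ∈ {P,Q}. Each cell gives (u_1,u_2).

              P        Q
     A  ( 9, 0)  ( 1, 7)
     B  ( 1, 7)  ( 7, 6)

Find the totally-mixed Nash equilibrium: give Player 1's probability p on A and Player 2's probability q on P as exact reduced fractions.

P1 mixes 1/8 on A; P2 mixes 3/7 on P

P1 indiff ⇒ q·9+(1-q)·1 = q·1+(1-q)·7 ⇒ q(8) = (1-q)(6) ⇒ q = 3/7
P2 indiff ⇒ p·0+(1-p)·7 = p·7+(1-p)·6 ⇒ p(-7) = (1-p)(-1) ⇒ p = 1/8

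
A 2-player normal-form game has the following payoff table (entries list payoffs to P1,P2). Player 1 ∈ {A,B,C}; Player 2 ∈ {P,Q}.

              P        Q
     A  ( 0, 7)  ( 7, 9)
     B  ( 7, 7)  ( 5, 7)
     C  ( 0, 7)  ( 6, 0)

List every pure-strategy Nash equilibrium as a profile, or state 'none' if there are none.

PSNE = {(A,Q), (B,P)}

(A,P): not NE [P1→B gives 7>0; P2→Q gives 9>7]
(A,Q): NE
(B,P): NE
(B,Q): not NE [P1→A gives 7>5]
(C,P): not NE [P1→B gives 7>0]
(C,Q): not NE [P1→A gives 7>6; P2→P gives 7>0]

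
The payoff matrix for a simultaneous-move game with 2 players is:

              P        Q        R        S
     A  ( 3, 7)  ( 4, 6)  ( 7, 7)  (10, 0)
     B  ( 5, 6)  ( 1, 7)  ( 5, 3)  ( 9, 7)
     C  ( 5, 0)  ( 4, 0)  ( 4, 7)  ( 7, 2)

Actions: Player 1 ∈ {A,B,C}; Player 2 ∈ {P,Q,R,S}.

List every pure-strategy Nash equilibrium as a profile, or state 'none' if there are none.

PSNE = {(A,R)}

(A,P): not NE [P1→C gives 5>3]
(A,Q): not NE [P2→R gives 7>6]
(A,R): NE
(A,S): not NE [P2→R gives 7>0]
(B,P): not NE [P2→S gives 7>6]
(B,Q): not NE [P1→C gives 4>1]
(B,R): not NE [P1→A gives 7>5; P2→S gives 7>3]
(B,S): not NE [P1→A gives 10>9]
(C,P): not NE [P2→R gives 7>0]
(C,Q): not NE [P2→R gives 7>0]
(C,R): not NE [P1→A gives 7>4]
(C,S): not NE [P1→A gives 10>7; P2→R gives 7>2]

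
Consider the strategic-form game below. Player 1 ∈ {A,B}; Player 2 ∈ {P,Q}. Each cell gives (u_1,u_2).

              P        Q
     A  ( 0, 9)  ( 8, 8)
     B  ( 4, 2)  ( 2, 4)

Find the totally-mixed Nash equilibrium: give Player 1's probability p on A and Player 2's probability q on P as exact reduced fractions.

P1 indiff ⇒ q·0+(1-q)·8 = q·4+(1-q)·2 ⇒ q(-4) = (1-q)(-6) ⇒ q = 3/5
P2 indiff ⇒ p·9+(1-p)·2 = p·8+(1-p)·4 ⇒ p(1) = (1-p)(2) ⇒ p = 2/3

P1 mixes 2/3 on A; P2 mixes 3/5 on P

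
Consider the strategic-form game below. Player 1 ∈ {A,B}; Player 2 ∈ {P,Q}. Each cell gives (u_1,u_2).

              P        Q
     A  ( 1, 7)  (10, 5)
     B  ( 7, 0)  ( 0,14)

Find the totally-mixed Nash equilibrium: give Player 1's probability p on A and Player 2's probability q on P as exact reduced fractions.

P1 indiff ⇒ q·1+(1-q)·10 = q·7+(1-q)·0 ⇒ q(-6) = (1-q)(-10) ⇒ q = 5/8
P2 indiff ⇒ p·7+(1-p)·0 = p·5+(1-p)·14 ⇒ p(2) = (1-p)(14) ⇒ p = 7/8

p=7/8, q=5/8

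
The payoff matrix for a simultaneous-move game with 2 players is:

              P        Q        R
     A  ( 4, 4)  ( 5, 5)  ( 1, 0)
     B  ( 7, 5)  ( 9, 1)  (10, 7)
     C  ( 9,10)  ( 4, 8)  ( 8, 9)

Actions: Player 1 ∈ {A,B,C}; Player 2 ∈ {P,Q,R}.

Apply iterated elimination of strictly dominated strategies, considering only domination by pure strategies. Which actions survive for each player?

P1 drop A (B beats it: P:7>4 Q:9>5 R:10>1)
P2 drop Q (P beats it: B:5>1 C:10>8)
P1→{B,C} P2→{P,R}

Remaining: P1:{B,C} P2:{P,R}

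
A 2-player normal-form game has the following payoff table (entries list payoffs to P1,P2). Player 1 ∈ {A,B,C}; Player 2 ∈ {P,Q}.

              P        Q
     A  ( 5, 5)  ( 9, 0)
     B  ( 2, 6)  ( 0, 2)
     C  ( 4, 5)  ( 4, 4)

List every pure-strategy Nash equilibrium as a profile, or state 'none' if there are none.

(A,P): NE
(A,Q): not NE [P2→P gives 5>0]
(B,P): not NE [P1→A gives 5>2]
(B,Q): not NE [P1→A gives 9>0; P2→P gives 6>2]
(C,P): not NE [P1→A gives 5>4]
(C,Q): not NE [P1→A gives 9>4; P2→P gives 5>4]

PSNE = {(A,P)}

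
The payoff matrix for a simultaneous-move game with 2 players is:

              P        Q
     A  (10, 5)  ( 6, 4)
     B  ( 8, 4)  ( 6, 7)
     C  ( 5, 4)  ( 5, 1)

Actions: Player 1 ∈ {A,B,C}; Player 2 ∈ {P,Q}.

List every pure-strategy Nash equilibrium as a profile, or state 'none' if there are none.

NE set: (A,P), (B,Q)

(A,P): NE
(A,Q): not NE [P2→P gives 5>4]
(B,P): not NE [P1→A gives 10>8; P2→Q gives 7>4]
(B,Q): NE
(C,P): not NE [P1→A gives 10>5]
(C,Q): not NE [P1→B gives 6>5; P2→P gives 4>1]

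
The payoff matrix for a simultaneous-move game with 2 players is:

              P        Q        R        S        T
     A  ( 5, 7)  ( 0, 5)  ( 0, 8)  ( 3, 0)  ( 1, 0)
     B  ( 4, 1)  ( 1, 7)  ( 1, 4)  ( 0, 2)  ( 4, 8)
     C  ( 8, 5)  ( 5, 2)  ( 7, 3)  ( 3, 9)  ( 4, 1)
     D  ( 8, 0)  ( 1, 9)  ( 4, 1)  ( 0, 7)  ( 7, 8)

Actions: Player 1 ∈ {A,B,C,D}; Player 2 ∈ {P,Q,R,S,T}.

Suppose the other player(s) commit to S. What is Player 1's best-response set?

u_1(A vs S) = 3
u_1(B vs S) = 0
u_1(C vs S) = 3
u_1(D vs S) = 0
max payoff 3 at {A,C}

BR_1 = {A,C}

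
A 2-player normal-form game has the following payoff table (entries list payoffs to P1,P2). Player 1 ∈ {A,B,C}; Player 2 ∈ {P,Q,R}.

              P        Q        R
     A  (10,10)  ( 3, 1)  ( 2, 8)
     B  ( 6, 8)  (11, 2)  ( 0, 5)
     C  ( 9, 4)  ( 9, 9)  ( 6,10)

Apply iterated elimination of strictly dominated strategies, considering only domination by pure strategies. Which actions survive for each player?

P2 drop Q (R beats it: A:8>1 B:5>2 C:10>9)
P1 drop B (A beats it: P:10>6 R:2>0)
P1→{A,C} P2→{P,R}

IESDS → P1:{A,C} P2:{P,R}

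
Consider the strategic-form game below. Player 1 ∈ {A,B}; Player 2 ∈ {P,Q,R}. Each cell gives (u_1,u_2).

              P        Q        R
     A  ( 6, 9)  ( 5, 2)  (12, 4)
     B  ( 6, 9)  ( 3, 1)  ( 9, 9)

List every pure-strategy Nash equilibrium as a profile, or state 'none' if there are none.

(A,P): NE
(A,Q): not NE [P2→P gives 9>2]
(A,R): not NE [P2→P gives 9>4]
(B,P): NE
(B,Q): not NE [P1→A gives 5>3; P2→R gives 9>1]
(B,R): not NE [P1→A gives 12>9]

Nash profiles: (A,P), (B,P)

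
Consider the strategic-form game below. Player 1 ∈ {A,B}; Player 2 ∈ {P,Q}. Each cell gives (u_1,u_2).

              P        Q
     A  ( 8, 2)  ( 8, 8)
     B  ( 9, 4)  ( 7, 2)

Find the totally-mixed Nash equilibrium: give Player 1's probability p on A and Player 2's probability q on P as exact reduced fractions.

p=1/4, q=1/2

P1 indiff ⇒ q·8+(1-q)·8 = q·9+(1-q)·7 ⇒ q(-1) = (1-q)(-1) ⇒ q = 1/2
P2 indiff ⇒ p·2+(1-p)·4 = p·8+(1-p)·2 ⇒ p(-6) = (1-p)(-2) ⇒ p = 1/4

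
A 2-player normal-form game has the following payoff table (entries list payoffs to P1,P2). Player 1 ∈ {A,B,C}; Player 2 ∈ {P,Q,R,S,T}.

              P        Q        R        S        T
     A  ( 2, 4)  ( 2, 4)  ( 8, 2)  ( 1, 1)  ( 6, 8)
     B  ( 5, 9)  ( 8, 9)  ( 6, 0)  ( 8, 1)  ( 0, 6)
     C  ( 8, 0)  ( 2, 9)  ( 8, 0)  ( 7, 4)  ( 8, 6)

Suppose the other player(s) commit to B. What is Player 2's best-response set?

u_2(P vs B) = 9
u_2(Q vs B) = 9
u_2(R vs B) = 0
u_2(S vs B) = 1
u_2(T vs B) = 6
max payoff 9 at {P,Q}

P2 best: {P,Q}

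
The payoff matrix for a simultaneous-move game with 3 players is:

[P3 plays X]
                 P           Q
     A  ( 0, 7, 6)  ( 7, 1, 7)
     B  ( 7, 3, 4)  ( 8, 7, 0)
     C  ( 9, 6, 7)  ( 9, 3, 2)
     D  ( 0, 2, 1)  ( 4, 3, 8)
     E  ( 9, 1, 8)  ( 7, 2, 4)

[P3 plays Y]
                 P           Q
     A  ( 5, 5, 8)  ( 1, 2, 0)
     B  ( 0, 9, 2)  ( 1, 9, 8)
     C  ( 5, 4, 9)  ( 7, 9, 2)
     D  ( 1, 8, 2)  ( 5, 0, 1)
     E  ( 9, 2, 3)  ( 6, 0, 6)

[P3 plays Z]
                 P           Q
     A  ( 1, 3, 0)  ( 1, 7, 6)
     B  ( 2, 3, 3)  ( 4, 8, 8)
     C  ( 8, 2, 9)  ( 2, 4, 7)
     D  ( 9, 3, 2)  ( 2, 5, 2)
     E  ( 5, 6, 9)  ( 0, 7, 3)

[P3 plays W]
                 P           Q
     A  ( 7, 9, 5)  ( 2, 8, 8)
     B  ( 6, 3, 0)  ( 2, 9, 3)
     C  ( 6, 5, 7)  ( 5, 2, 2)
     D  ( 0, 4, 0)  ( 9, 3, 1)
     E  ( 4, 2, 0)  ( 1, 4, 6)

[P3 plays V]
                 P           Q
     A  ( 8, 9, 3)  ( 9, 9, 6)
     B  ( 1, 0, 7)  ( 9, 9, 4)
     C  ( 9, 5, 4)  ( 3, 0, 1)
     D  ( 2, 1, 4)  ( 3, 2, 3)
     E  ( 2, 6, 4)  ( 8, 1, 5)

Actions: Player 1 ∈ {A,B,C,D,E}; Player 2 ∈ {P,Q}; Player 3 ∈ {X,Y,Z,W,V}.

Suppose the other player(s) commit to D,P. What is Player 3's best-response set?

u_3(X vs D,P) = 1
u_3(Y vs D,P) = 2
u_3(Z vs D,P) = 2
u_3(W vs D,P) = 0
u_3(V vs D,P) = 4
max payoff 4 at {V}

P3 best: {V}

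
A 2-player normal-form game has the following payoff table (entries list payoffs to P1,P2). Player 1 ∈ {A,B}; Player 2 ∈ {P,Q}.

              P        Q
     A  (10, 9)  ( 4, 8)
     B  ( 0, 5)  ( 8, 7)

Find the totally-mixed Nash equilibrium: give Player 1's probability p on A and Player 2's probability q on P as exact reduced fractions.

P1 mixes 2/3 on A; P2 mixes 2/7 on P

P1 indiff ⇒ q·10+(1-q)·4 = q·0+(1-q)·8 ⇒ q(10) = (1-q)(4) ⇒ q = 2/7
P2 indiff ⇒ p·9+(1-p)·5 = p·8+(1-p)·7 ⇒ p(1) = (1-p)(2) ⇒ p = 2/3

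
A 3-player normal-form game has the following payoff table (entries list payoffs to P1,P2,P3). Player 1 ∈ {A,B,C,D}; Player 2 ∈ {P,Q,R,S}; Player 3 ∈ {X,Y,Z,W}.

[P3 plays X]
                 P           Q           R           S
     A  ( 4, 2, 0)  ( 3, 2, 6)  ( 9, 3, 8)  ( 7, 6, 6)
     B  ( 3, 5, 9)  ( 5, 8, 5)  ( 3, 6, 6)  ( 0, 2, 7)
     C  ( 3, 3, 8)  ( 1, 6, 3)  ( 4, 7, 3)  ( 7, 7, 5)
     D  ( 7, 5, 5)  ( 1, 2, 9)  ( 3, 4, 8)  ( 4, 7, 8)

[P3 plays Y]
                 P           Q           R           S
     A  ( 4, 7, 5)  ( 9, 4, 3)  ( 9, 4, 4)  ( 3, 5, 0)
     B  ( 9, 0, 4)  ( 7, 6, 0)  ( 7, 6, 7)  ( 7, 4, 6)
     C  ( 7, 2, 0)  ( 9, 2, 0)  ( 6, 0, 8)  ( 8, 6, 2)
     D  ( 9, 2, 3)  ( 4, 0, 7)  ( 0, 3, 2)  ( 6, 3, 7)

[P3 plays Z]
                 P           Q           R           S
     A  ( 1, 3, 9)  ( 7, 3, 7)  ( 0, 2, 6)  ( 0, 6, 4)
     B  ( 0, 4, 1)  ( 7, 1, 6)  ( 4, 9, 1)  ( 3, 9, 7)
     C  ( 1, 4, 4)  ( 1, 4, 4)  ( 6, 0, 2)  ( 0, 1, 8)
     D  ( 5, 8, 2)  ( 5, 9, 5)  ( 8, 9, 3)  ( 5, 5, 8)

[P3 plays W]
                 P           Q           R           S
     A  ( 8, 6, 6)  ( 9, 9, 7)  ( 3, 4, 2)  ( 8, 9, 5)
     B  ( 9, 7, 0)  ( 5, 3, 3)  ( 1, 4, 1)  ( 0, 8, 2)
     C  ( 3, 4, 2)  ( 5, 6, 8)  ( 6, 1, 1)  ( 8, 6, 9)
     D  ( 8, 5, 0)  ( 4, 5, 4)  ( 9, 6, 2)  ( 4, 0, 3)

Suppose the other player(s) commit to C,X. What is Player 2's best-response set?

u_2(P vs C,X) = 3
u_2(Q vs C,X) = 6
u_2(R vs C,X) = 7
u_2(S vs C,X) = 7
max payoff 7 at {R,S}

BR_2 = {R,S}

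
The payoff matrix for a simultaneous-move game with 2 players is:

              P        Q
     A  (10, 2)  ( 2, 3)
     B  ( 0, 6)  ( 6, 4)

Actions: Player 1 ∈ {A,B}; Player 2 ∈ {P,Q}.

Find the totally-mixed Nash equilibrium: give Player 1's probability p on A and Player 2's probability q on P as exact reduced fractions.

P1 indiff ⇒ q·10+(1-q)·2 = q·0+(1-q)·6 ⇒ q(10) = (1-q)(4) ⇒ q = 2/7
P2 indiff ⇒ p·2+(1-p)·6 = p·3+(1-p)·4 ⇒ p(-1) = (1-p)(-2) ⇒ p = 2/3

(p,q) = (2/3, 2/7)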